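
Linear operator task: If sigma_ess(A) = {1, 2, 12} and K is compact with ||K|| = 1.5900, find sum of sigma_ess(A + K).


By Weyl's theorem, the essential spectrum is invariant under compact perturbations.
sigma_ess(A + K) = sigma_ess(A) = {1, 2, 12}
Sum = 1 + 2 + 12 = 15

15


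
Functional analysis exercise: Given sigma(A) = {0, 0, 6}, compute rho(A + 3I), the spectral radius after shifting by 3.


Spectrum of A + 3I = {3, 3, 9}
Spectral radius = max |lambda| over the shifted spectrum
= max(3, 3, 9) = 9

9


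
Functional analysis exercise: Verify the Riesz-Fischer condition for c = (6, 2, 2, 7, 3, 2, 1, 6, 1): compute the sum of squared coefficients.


sum |c_n|^2 = 6^2 + 2^2 + 2^2 + 7^2 + 3^2 + 2^2 + 1^2 + 6^2 + 1^2
= 36 + 4 + 4 + 49 + 9 + 4 + 1 + 36 + 1
= 144

144


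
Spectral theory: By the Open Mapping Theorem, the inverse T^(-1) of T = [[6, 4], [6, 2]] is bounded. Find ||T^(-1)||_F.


det(T) = 6*2 - 4*6 = -12
T^(-1) = (1/-12) * [[2, -4], [-6, 6]] = [[-0.1667, 0.3333], [0.5000, -0.5000]]
||T^(-1)||_F^2 = (-0.1667)^2 + 0.3333^2 + 0.5000^2 + (-0.5000)^2 = 0.6389
||T^(-1)||_F = sqrt(0.6389) = 0.7993

0.7993


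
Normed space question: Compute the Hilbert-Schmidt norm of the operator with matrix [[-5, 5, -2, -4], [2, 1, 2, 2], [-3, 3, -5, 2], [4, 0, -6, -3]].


The Hilbert-Schmidt norm is sqrt(sum of squares of all entries).
Sum of squares = (-5)^2 + 5^2 + (-2)^2 + (-4)^2 + 2^2 + 1^2 + 2^2 + 2^2 + (-3)^2 + 3^2 + (-5)^2 + 2^2 + 4^2 + 0^2 + (-6)^2 + (-3)^2
= 25 + 25 + 4 + 16 + 4 + 1 + 4 + 4 + 9 + 9 + 25 + 4 + 16 + 0 + 36 + 9 = 191
||T||_HS = sqrt(191) = 13.8203

13.8203


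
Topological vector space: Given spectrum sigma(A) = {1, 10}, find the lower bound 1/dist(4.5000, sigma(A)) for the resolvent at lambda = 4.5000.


dist(4.5000, {1, 10}) = min(|4.5000 - 1|, |4.5000 - 10|)
= min(3.5000, 5.5000) = 3.5000
Resolvent bound = 1/3.5000 = 0.2857

0.2857


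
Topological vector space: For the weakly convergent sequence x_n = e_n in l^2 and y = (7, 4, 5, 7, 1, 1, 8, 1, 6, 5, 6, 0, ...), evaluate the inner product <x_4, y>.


x_4 = e_4 is the standard basis vector with 1 in position 4.
<x_4, y> = y_4 = 7
As n -> infinity, <x_n, y> -> 0, confirming weak convergence of (x_n) to 0.

7


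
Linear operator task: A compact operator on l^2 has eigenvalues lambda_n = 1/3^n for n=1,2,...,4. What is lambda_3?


The eigenvalue formula gives lambda_3 = 1/3^3
= 1/27
= 0.0370

0.0370


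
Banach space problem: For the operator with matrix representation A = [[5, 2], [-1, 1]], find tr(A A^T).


trace(A * A^T) = sum of squares of all entries
= 5^2 + 2^2 + (-1)^2 + 1^2
= 25 + 4 + 1 + 1
= 31

31


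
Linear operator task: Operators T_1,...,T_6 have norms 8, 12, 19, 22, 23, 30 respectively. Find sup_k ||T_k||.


By the Uniform Boundedness Principle, the supremum of norms is finite.
sup_k ||T_k|| = max(8, 12, 19, 22, 23, 30) = 30

30


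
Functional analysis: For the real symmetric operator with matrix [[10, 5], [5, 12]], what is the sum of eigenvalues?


For a self-adjoint (symmetric) matrix, the eigenvalues are real.
The sum of eigenvalues equals the trace of the matrix.
trace = 10 + 12 = 22

22


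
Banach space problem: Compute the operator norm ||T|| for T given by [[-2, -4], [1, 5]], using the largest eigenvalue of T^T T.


A^T A = [[5, 13], [13, 41]]
trace(A^T A) = 46, det(A^T A) = 36
discriminant = 46^2 - 4*36 = 1972
Largest eigenvalue of A^T A = (trace + sqrt(disc))/2 = 45.2036
||T|| = sqrt(45.2036) = 6.7234

6.7234


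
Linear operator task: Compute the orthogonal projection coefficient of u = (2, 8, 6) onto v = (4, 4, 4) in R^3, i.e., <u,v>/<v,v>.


Computing <u,v> = 2*4 + 8*4 + 6*4 = 64
Computing <v,v> = 4^2 + 4^2 + 4^2 = 48
Projection coefficient = 64/48 = 1.3333

1.3333


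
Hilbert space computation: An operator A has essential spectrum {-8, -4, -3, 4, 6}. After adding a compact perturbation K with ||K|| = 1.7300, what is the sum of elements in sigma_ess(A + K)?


By Weyl's theorem, the essential spectrum is invariant under compact perturbations.
sigma_ess(A + K) = sigma_ess(A) = {-8, -4, -3, 4, 6}
Sum = -8 + -4 + -3 + 4 + 6 = -5

-5


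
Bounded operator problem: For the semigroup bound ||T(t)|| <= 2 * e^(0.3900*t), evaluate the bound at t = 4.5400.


||T(4.5400)|| <= 2 * exp(0.3900 * 4.5400)
= 2 * exp(1.7706)
= 2 * 5.8744
= 11.7488

11.7488


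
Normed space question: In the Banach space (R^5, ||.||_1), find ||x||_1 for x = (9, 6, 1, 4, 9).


The l^1 norm equals the sum of absolute values of all components.
||x||_1 = 9 + 6 + 1 + 4 + 9
= 29

29.0000


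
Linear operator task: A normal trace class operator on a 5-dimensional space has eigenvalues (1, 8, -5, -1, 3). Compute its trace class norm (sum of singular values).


For a normal operator, singular values equal |eigenvalues|.
Trace norm = sum |lambda_i| = 1 + 8 + 5 + 1 + 3
= 18

18


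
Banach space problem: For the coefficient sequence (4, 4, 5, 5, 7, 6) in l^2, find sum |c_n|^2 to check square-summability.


sum |c_n|^2 = 4^2 + 4^2 + 5^2 + 5^2 + 7^2 + 6^2
= 16 + 16 + 25 + 25 + 49 + 36
= 167

167


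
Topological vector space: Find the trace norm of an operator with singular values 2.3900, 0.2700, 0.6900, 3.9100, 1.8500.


The nuclear norm is the sum of all singular values.
||T||_1 = 2.3900 + 0.2700 + 0.6900 + 3.9100 + 1.8500
= 9.1100

9.1100


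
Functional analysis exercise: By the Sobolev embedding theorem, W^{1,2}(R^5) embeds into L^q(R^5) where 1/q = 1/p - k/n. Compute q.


Using the Sobolev embedding formula: 1/q = 1/p - k/n
1/q = 1/2 - 1/5 = 3/10
q = 1/(3/10) = 10/3 = 3.3333

3.3333


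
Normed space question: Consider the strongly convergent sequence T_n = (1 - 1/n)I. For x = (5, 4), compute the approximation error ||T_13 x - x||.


T_13 x - x = (1 - 1/13)x - x = -x/13
||x|| = sqrt(41) = 6.4031
||T_13 x - x|| = ||x||/13 = 6.4031/13 = 0.4925

0.4925


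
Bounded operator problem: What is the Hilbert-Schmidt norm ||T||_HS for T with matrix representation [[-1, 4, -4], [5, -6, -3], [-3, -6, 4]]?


The Hilbert-Schmidt norm is sqrt(sum of squares of all entries).
Sum of squares = (-1)^2 + 4^2 + (-4)^2 + 5^2 + (-6)^2 + (-3)^2 + (-3)^2 + (-6)^2 + 4^2
= 1 + 16 + 16 + 25 + 36 + 9 + 9 + 36 + 16 = 164
||T||_HS = sqrt(164) = 12.8062

12.8062


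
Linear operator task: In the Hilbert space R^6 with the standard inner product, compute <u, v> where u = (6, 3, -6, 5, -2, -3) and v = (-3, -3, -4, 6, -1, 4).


Computing the standard inner product <u, v> = sum u_i * v_i
= 6*-3 + 3*-3 + -6*-4 + 5*6 + -2*-1 + -3*4
= -18 + -9 + 24 + 30 + 2 + -12
= 17

17


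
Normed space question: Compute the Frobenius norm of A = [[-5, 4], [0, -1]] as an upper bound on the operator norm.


||A||_F^2 = sum a_ij^2
= (-5)^2 + 4^2 + 0^2 + (-1)^2
= 25 + 16 + 0 + 1 = 42
||A||_F = sqrt(42) = 6.4807

6.4807


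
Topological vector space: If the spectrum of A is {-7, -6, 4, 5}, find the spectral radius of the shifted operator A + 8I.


Spectrum of A + 8I = {1, 2, 12, 13}
Spectral radius = max |lambda| over the shifted spectrum
= max(1, 2, 12, 13) = 13

13


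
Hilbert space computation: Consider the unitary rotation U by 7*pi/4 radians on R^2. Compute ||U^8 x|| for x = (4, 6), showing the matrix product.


U is a rotation by theta = 7*pi/4
U^8 = rotation by 8*theta = 56*pi/4 = 0*pi/4 (mod 2*pi)
cos(0*pi/4) = 1.0000, sin(0*pi/4) = 0.0000
U^8 x = (1.0000 * 4 - 0.0000 * 6, 0.0000 * 4 + 1.0000 * 6)
= (4.0000, 6.0000)
||U^8 x|| = sqrt(4.0000^2 + 6.0000^2) = sqrt(52.0000) = 7.2111

7.2111


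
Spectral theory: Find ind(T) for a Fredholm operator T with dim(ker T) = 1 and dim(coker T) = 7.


The Fredholm index is defined as ind(T) = dim(ker T) - dim(coker T)
= 1 - 7
= -6

-6


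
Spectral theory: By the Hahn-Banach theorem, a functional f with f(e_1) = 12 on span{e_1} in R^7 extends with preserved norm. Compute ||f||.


The norm of f is given by ||f|| = sup_{||x||=1} |f(x)|.
On span{e_1}, ||e_1|| = 1, so ||f|| = |f(e_1)| / ||e_1||
= |12| / 1 = 12.0000

12.0000


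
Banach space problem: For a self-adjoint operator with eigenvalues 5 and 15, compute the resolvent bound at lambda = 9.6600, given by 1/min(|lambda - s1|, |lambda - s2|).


dist(9.6600, {5, 15}) = min(|9.6600 - 5|, |9.6600 - 15|)
= min(4.6600, 5.3400) = 4.6600
Resolvent bound = 1/4.6600 = 0.2146

0.2146


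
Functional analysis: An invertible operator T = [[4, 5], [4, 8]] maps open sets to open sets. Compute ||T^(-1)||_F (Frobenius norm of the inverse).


det(T) = 4*8 - 5*4 = 12
T^(-1) = (1/12) * [[8, -5], [-4, 4]] = [[0.6667, -0.4167], [-0.3333, 0.3333]]
||T^(-1)||_F^2 = 0.6667^2 + (-0.4167)^2 + (-0.3333)^2 + 0.3333^2 = 0.8403
||T^(-1)||_F = sqrt(0.8403) = 0.9167

0.9167


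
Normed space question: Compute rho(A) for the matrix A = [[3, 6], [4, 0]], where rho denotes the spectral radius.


For a 2x2 matrix, eigenvalues satisfy lambda^2 - (trace)*lambda + det = 0
trace = 3 + 0 = 3
det = 3*0 - 6*4 = -24
discriminant = 3^2 - 4*(-24) = 105
spectral radius = max |eigenvalue| = 6.6235

6.6235


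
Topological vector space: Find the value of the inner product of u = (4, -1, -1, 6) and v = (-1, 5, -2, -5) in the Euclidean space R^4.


Computing the standard inner product <u, v> = sum u_i * v_i
= 4*-1 + -1*5 + -1*-2 + 6*-5
= -4 + -5 + 2 + -30
= -37

-37


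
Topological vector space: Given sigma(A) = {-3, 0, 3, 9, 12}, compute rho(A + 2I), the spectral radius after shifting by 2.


Spectrum of A + 2I = {-1, 2, 5, 11, 14}
Spectral radius = max |lambda| over the shifted spectrum
= max(1, 2, 5, 11, 14) = 14

14


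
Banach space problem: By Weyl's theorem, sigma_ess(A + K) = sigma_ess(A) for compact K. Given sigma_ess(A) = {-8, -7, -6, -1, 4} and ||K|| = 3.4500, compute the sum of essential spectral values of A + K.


By Weyl's theorem, the essential spectrum is invariant under compact perturbations.
sigma_ess(A + K) = sigma_ess(A) = {-8, -7, -6, -1, 4}
Sum = -8 + -7 + -6 + -1 + 4 = -18

-18


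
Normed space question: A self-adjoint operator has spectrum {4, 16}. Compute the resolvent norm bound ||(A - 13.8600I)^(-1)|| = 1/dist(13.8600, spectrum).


dist(13.8600, {4, 16}) = min(|13.8600 - 4|, |13.8600 - 16|)
= min(9.8600, 2.1400) = 2.1400
Resolvent bound = 1/2.1400 = 0.4673

0.4673


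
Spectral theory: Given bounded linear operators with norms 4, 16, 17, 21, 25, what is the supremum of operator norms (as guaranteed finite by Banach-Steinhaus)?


By the Uniform Boundedness Principle, the supremum of norms is finite.
sup_k ||T_k|| = max(4, 16, 17, 21, 25) = 25

25


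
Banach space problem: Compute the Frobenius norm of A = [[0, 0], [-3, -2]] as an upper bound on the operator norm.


||A||_F^2 = sum a_ij^2
= 0^2 + 0^2 + (-3)^2 + (-2)^2
= 0 + 0 + 9 + 4 = 13
||A||_F = sqrt(13) = 3.6056

3.6056


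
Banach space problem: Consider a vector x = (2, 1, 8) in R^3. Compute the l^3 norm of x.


The l^3 norm = (sum |x_i|^3)^(1/3)
Sum of 3th powers = 8 + 1 + 512 = 521
||x||_3 = (521)^(1/3) = 8.0466

8.0466


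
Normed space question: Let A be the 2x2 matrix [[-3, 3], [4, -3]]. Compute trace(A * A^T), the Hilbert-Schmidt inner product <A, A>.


trace(A * A^T) = sum of squares of all entries
= (-3)^2 + 3^2 + 4^2 + (-3)^2
= 9 + 9 + 16 + 9
= 43

43


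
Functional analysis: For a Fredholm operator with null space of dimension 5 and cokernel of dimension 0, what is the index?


The Fredholm index is defined as ind(T) = dim(ker T) - dim(coker T)
= 5 - 0
= 5

5


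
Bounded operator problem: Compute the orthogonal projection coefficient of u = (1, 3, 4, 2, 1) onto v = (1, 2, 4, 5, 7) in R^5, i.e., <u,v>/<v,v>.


Computing <u,v> = 1*1 + 3*2 + 4*4 + 2*5 + 1*7 = 40
Computing <v,v> = 1^2 + 2^2 + 4^2 + 5^2 + 7^2 = 95
Projection coefficient = 40/95 = 0.4211

0.4211


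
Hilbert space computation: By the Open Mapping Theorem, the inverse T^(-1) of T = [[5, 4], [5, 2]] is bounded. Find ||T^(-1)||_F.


det(T) = 5*2 - 4*5 = -10
T^(-1) = (1/-10) * [[2, -4], [-5, 5]] = [[-0.2000, 0.4000], [0.5000, -0.5000]]
||T^(-1)||_F^2 = (-0.2000)^2 + 0.4000^2 + 0.5000^2 + (-0.5000)^2 = 0.7000
||T^(-1)||_F = sqrt(0.7000) = 0.8367

0.8367


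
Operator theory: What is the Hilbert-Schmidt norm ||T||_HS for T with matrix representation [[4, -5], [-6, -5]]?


The Hilbert-Schmidt norm is sqrt(sum of squares of all entries).
Sum of squares = 4^2 + (-5)^2 + (-6)^2 + (-5)^2
= 16 + 25 + 36 + 25 = 102
||T||_HS = sqrt(102) = 10.0995

10.0995


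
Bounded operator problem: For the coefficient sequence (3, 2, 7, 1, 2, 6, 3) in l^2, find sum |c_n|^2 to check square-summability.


sum |c_n|^2 = 3^2 + 2^2 + 7^2 + 1^2 + 2^2 + 6^2 + 3^2
= 9 + 4 + 49 + 1 + 4 + 36 + 9
= 112

112


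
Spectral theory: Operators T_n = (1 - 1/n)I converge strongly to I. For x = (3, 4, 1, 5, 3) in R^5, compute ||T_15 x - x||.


T_15 x - x = (1 - 1/15)x - x = -x/15
||x|| = sqrt(60) = 7.7460
||T_15 x - x|| = ||x||/15 = 7.7460/15 = 0.5164

0.5164


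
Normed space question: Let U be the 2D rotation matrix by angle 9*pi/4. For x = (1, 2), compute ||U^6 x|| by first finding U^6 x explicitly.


U is a rotation by theta = 9*pi/4
U^6 = rotation by 6*theta = 54*pi/4 = 6*pi/4 (mod 2*pi)
cos(6*pi/4) = 0.0000, sin(6*pi/4) = -1.0000
U^6 x = (0.0000 * 1 - -1.0000 * 2, -1.0000 * 1 + 0.0000 * 2)
= (2.0000, -1.0000)
||U^6 x|| = sqrt(2.0000^2 + (-1.0000)^2) = sqrt(5.0000) = 2.2361

2.2361


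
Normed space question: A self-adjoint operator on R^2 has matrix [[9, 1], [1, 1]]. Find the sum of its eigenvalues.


For a self-adjoint (symmetric) matrix, the eigenvalues are real.
The sum of eigenvalues equals the trace of the matrix.
trace = 9 + 1 = 10

10


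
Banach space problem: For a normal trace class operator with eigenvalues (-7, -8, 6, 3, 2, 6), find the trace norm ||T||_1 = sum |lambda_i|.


For a normal operator, singular values equal |eigenvalues|.
Trace norm = sum |lambda_i| = 7 + 8 + 6 + 3 + 2 + 6
= 32

32


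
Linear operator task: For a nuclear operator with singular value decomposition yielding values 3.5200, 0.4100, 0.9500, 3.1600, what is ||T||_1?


The nuclear norm is the sum of all singular values.
||T||_1 = 3.5200 + 0.4100 + 0.9500 + 3.1600
= 8.0400

8.0400


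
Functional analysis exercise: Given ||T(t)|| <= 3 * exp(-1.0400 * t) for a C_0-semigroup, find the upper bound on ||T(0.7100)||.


||T(0.7100)|| <= 3 * exp(-1.0400 * 0.7100)
= 3 * exp(-0.7384)
= 3 * 0.4779
= 1.4336

1.4336


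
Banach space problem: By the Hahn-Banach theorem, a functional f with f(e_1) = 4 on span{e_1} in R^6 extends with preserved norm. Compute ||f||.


The norm of f is given by ||f|| = sup_{||x||=1} |f(x)|.
On span{e_1}, ||e_1|| = 1, so ||f|| = |f(e_1)| / ||e_1||
= |4| / 1 = 4.0000

4.0000


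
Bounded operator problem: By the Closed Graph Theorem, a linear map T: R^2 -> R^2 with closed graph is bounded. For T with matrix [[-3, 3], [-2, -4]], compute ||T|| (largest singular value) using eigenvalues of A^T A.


A^T A = [[13, -1], [-1, 25]]
trace(A^T A) = 38, det(A^T A) = 324
discriminant = 38^2 - 4*324 = 148
Largest eigenvalue of A^T A = (trace + sqrt(disc))/2 = 25.0828
||T|| = sqrt(25.0828) = 5.0083

5.0083


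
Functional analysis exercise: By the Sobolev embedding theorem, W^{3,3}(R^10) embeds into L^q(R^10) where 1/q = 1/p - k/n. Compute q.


Using the Sobolev embedding formula: 1/q = 1/p - k/n
1/q = 1/3 - 3/10 = 1/30
q = 1/(1/30) = 30

30.0000


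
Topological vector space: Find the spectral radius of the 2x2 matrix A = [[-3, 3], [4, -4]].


For a 2x2 matrix, eigenvalues satisfy lambda^2 - (trace)*lambda + det = 0
trace = -3 + -4 = -7
det = -3*-4 - 3*4 = 0
discriminant = (-7)^2 - 4*(0) = 49
spectral radius = max |eigenvalue| = 7.0000

7.0000


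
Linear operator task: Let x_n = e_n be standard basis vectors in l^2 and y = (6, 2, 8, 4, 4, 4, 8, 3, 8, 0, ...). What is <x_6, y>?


x_6 = e_6 is the standard basis vector with 1 in position 6.
<x_6, y> = y_6 = 4
As n -> infinity, <x_n, y> -> 0, confirming weak convergence of (x_n) to 0.

4


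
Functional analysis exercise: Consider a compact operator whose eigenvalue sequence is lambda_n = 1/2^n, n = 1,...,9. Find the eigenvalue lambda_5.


The eigenvalue formula gives lambda_5 = 1/2^5
= 1/32
= 0.0312

0.0312


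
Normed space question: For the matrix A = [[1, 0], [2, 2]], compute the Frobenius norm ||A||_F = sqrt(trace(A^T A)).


||A||_F^2 = sum a_ij^2
= 1^2 + 0^2 + 2^2 + 2^2
= 1 + 0 + 4 + 4 = 9
||A||_F = sqrt(9) = 3.0000

3.0000


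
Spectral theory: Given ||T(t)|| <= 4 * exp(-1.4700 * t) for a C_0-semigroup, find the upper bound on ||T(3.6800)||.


||T(3.6800)|| <= 4 * exp(-1.4700 * 3.6800)
= 4 * exp(-5.4096)
= 4 * 0.0045
= 0.0179

0.0179


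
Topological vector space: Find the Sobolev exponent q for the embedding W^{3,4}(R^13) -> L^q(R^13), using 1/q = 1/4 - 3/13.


Using the Sobolev embedding formula: 1/q = 1/p - k/n
1/q = 1/4 - 3/13 = 1/52
q = 1/(1/52) = 52

52.0000


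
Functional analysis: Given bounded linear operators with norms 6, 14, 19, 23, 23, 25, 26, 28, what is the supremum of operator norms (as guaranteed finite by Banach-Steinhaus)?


By the Uniform Boundedness Principle, the supremum of norms is finite.
sup_k ||T_k|| = max(6, 14, 19, 23, 23, 25, 26, 28) = 28

28


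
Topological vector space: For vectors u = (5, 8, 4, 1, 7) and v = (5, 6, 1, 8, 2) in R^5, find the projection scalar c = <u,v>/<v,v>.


Computing <u,v> = 5*5 + 8*6 + 4*1 + 1*8 + 7*2 = 99
Computing <v,v> = 5^2 + 6^2 + 1^2 + 8^2 + 2^2 = 130
Projection coefficient = 99/130 = 0.7615

0.7615


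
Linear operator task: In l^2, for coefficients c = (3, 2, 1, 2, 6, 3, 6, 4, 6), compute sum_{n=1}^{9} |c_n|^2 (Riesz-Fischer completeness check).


sum |c_n|^2 = 3^2 + 2^2 + 1^2 + 2^2 + 6^2 + 3^2 + 6^2 + 4^2 + 6^2
= 9 + 4 + 1 + 4 + 36 + 9 + 36 + 16 + 36
= 151

151


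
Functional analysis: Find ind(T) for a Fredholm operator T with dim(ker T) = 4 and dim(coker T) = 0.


The Fredholm index is defined as ind(T) = dim(ker T) - dim(coker T)
= 4 - 0
= 4

4


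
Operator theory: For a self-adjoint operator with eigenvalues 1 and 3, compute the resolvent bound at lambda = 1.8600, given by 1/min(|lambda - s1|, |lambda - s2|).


dist(1.8600, {1, 3}) = min(|1.8600 - 1|, |1.8600 - 3|)
= min(0.8600, 1.1400) = 0.8600
Resolvent bound = 1/0.8600 = 1.1628

1.1628


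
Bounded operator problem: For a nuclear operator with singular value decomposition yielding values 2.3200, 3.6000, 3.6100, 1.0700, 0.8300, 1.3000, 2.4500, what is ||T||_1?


The nuclear norm is the sum of all singular values.
||T||_1 = 2.3200 + 3.6000 + 3.6100 + 1.0700 + 0.8300 + 1.3000 + 2.4500
= 15.1800

15.1800


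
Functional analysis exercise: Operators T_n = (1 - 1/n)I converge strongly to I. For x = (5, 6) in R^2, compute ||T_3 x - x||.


T_3 x - x = (1 - 1/3)x - x = -x/3
||x|| = sqrt(61) = 7.8102
||T_3 x - x|| = ||x||/3 = 7.8102/3 = 2.6034

2.6034


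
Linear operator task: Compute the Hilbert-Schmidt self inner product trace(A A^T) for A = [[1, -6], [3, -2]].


trace(A * A^T) = sum of squares of all entries
= 1^2 + (-6)^2 + 3^2 + (-2)^2
= 1 + 36 + 9 + 4
= 50

50


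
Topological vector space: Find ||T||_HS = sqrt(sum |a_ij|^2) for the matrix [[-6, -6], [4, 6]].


The Hilbert-Schmidt norm is sqrt(sum of squares of all entries).
Sum of squares = (-6)^2 + (-6)^2 + 4^2 + 6^2
= 36 + 36 + 16 + 36 = 124
||T||_HS = sqrt(124) = 11.1355

11.1355


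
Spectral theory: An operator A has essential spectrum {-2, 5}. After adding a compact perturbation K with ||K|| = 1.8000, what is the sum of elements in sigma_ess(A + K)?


By Weyl's theorem, the essential spectrum is invariant under compact perturbations.
sigma_ess(A + K) = sigma_ess(A) = {-2, 5}
Sum = -2 + 5 = 3

3


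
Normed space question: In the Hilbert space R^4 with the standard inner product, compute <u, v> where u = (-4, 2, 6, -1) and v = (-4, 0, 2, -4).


Computing the standard inner product <u, v> = sum u_i * v_i
= -4*-4 + 2*0 + 6*2 + -1*-4
= 16 + 0 + 12 + 4
= 32

32


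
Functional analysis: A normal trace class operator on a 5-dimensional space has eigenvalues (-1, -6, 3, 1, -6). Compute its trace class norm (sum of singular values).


For a normal operator, singular values equal |eigenvalues|.
Trace norm = sum |lambda_i| = 1 + 6 + 3 + 1 + 6
= 17

17


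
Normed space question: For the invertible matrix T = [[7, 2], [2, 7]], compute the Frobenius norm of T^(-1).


det(T) = 7*7 - 2*2 = 45
T^(-1) = (1/45) * [[7, -2], [-2, 7]] = [[0.1556, -0.0444], [-0.0444, 0.1556]]
||T^(-1)||_F^2 = 0.1556^2 + (-0.0444)^2 + (-0.0444)^2 + 0.1556^2 = 0.0523
||T^(-1)||_F = sqrt(0.0523) = 0.2288

0.2288


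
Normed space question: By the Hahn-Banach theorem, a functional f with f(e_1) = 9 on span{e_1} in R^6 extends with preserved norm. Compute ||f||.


The norm of f is given by ||f|| = sup_{||x||=1} |f(x)|.
On span{e_1}, ||e_1|| = 1, so ||f|| = |f(e_1)| / ||e_1||
= |9| / 1 = 9.0000

9.0000


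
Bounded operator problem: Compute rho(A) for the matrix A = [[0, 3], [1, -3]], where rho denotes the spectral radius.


For a 2x2 matrix, eigenvalues satisfy lambda^2 - (trace)*lambda + det = 0
trace = 0 + -3 = -3
det = 0*-3 - 3*1 = -3
discriminant = (-3)^2 - 4*(-3) = 21
spectral radius = max |eigenvalue| = 3.7913

3.7913


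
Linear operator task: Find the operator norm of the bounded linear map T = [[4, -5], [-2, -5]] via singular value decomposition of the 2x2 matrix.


A^T A = [[20, -10], [-10, 50]]
trace(A^T A) = 70, det(A^T A) = 900
discriminant = 70^2 - 4*900 = 1300
Largest eigenvalue of A^T A = (trace + sqrt(disc))/2 = 53.0278
||T|| = sqrt(53.0278) = 7.2820

7.2820


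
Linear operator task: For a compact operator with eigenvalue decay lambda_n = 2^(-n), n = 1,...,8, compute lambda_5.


The eigenvalue formula gives lambda_5 = 1/2^5
= 1/32
= 0.0312

0.0312


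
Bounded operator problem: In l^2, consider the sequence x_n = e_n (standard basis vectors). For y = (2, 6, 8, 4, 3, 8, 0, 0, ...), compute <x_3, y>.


x_3 = e_3 is the standard basis vector with 1 in position 3.
<x_3, y> = y_3 = 8
As n -> infinity, <x_n, y> -> 0, confirming weak convergence of (x_n) to 0.

8


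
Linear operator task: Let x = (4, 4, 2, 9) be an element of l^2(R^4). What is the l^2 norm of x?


The l^2 norm = (sum |x_i|^2)^(1/2)
Sum of 2th powers = 16 + 16 + 4 + 81 = 117
||x||_2 = (117)^(1/2) = 10.8167

10.8167


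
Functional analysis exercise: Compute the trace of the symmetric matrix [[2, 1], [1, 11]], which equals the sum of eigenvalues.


For a self-adjoint (symmetric) matrix, the eigenvalues are real.
The sum of eigenvalues equals the trace of the matrix.
trace = 2 + 11 = 13

13


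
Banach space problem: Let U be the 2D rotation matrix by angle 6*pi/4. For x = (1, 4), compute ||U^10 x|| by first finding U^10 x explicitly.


U is a rotation by theta = 6*pi/4
U^10 = rotation by 10*theta = 60*pi/4 = 4*pi/4 (mod 2*pi)
cos(4*pi/4) = -1.0000, sin(4*pi/4) = 0.0000
U^10 x = (-1.0000 * 1 - 0.0000 * 4, 0.0000 * 1 + -1.0000 * 4)
= (-1.0000, -4.0000)
||U^10 x|| = sqrt((-1.0000)^2 + (-4.0000)^2) = sqrt(17.0000) = 4.1231

4.1231


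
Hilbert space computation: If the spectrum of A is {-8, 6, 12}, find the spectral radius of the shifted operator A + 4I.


Spectrum of A + 4I = {-4, 10, 16}
Spectral radius = max |lambda| over the shifted spectrum
= max(4, 10, 16) = 16

16


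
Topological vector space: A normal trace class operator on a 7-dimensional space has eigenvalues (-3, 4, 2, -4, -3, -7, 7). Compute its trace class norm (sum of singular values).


For a normal operator, singular values equal |eigenvalues|.
Trace norm = sum |lambda_i| = 3 + 4 + 2 + 4 + 3 + 7 + 7
= 30

30


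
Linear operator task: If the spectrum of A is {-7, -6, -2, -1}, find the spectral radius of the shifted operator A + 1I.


Spectrum of A + 1I = {-6, -5, -1, 0}
Spectral radius = max |lambda| over the shifted spectrum
= max(6, 5, 1, 0) = 6

6


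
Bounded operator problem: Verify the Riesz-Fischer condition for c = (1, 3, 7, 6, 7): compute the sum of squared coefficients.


sum |c_n|^2 = 1^2 + 3^2 + 7^2 + 6^2 + 7^2
= 1 + 9 + 49 + 36 + 49
= 144

144


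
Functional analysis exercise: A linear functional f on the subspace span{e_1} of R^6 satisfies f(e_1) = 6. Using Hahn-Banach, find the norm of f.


The norm of f is given by ||f|| = sup_{||x||=1} |f(x)|.
On span{e_1}, ||e_1|| = 1, so ||f|| = |f(e_1)| / ||e_1||
= |6| / 1 = 6.0000

6.0000


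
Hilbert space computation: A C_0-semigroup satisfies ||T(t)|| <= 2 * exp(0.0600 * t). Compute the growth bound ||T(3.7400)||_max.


||T(3.7400)|| <= 2 * exp(0.0600 * 3.7400)
= 2 * exp(0.2244)
= 2 * 1.2516
= 2.5031

2.5031


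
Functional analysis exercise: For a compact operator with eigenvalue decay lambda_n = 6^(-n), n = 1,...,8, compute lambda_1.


The eigenvalue formula gives lambda_1 = 1/6^1
= 1/6
= 0.1667

0.1667


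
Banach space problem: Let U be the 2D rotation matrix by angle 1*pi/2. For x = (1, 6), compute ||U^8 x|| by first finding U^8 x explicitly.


U is a rotation by theta = 1*pi/2
U^8 = rotation by 8*theta = 8*pi/2 = 0*pi/2 (mod 2*pi)
cos(0*pi/2) = 1.0000, sin(0*pi/2) = 0.0000
U^8 x = (1.0000 * 1 - 0.0000 * 6, 0.0000 * 1 + 1.0000 * 6)
= (1.0000, 6.0000)
||U^8 x|| = sqrt(1.0000^2 + 6.0000^2) = sqrt(37.0000) = 6.0828

6.0828


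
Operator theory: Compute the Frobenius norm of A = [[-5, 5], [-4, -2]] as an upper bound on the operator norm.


||A||_F^2 = sum a_ij^2
= (-5)^2 + 5^2 + (-4)^2 + (-2)^2
= 25 + 25 + 16 + 4 = 70
||A||_F = sqrt(70) = 8.3666

8.3666


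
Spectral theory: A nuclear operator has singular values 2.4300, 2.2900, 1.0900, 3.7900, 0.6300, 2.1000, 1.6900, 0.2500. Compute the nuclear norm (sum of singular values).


The nuclear norm is the sum of all singular values.
||T||_1 = 2.4300 + 2.2900 + 1.0900 + 3.7900 + 0.6300 + 2.1000 + 1.6900 + 0.2500
= 14.2700

14.2700


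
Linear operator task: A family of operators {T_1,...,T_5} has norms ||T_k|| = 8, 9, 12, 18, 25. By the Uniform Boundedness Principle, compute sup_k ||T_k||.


By the Uniform Boundedness Principle, the supremum of norms is finite.
sup_k ||T_k|| = max(8, 9, 12, 18, 25) = 25

25


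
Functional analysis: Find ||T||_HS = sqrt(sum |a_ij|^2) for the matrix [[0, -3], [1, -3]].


The Hilbert-Schmidt norm is sqrt(sum of squares of all entries).
Sum of squares = 0^2 + (-3)^2 + 1^2 + (-3)^2
= 0 + 9 + 1 + 9 = 19
||T||_HS = sqrt(19) = 4.3589

4.3589


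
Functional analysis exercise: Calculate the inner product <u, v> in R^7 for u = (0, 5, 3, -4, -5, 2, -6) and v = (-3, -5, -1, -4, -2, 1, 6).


Computing the standard inner product <u, v> = sum u_i * v_i
= 0*-3 + 5*-5 + 3*-1 + -4*-4 + -5*-2 + 2*1 + -6*6
= 0 + -25 + -3 + 16 + 10 + 2 + -36
= -36

-36


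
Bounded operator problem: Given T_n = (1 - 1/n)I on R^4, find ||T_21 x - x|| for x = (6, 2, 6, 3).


T_21 x - x = (1 - 1/21)x - x = -x/21
||x|| = sqrt(85) = 9.2195
||T_21 x - x|| = ||x||/21 = 9.2195/21 = 0.4390

0.4390


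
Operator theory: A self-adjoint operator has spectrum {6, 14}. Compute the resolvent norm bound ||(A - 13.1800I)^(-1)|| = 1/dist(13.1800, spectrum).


dist(13.1800, {6, 14}) = min(|13.1800 - 6|, |13.1800 - 14|)
= min(7.1800, 0.8200) = 0.8200
Resolvent bound = 1/0.8200 = 1.2195

1.2195


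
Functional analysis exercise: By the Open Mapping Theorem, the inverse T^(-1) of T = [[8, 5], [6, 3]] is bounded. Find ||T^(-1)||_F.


det(T) = 8*3 - 5*6 = -6
T^(-1) = (1/-6) * [[3, -5], [-6, 8]] = [[-0.5000, 0.8333], [1.0000, -1.3333]]
||T^(-1)||_F^2 = (-0.5000)^2 + 0.8333^2 + 1.0000^2 + (-1.3333)^2 = 3.7222
||T^(-1)||_F = sqrt(3.7222) = 1.9293

1.9293


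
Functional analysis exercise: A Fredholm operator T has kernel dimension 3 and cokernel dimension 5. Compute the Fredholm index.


The Fredholm index is defined as ind(T) = dim(ker T) - dim(coker T)
= 3 - 5
= -2

-2


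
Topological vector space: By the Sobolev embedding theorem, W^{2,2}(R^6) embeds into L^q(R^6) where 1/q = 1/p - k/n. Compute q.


Using the Sobolev embedding formula: 1/q = 1/p - k/n
1/q = 1/2 - 2/6 = 1/6
q = 1/(1/6) = 6

6.0000


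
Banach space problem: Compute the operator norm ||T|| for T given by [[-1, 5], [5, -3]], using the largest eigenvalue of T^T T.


A^T A = [[26, -20], [-20, 34]]
trace(A^T A) = 60, det(A^T A) = 484
discriminant = 60^2 - 4*484 = 1664
Largest eigenvalue of A^T A = (trace + sqrt(disc))/2 = 50.3961
||T|| = sqrt(50.3961) = 7.0990

7.0990


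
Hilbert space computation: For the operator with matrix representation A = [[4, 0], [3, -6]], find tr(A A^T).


trace(A * A^T) = sum of squares of all entries
= 4^2 + 0^2 + 3^2 + (-6)^2
= 16 + 0 + 9 + 36
= 61

61


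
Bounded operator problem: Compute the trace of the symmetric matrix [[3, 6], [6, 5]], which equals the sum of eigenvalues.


For a self-adjoint (symmetric) matrix, the eigenvalues are real.
The sum of eigenvalues equals the trace of the matrix.
trace = 3 + 5 = 8

8


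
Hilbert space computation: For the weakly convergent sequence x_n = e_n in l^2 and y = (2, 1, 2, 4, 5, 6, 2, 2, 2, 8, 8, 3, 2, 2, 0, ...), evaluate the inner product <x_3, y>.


x_3 = e_3 is the standard basis vector with 1 in position 3.
<x_3, y> = y_3 = 2
As n -> infinity, <x_n, y> -> 0, confirming weak convergence of (x_n) to 0.

2


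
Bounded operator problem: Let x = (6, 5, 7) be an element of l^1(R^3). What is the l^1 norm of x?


The l^1 norm equals the sum of absolute values of all components.
||x||_1 = 6 + 5 + 7
= 18

18.0000


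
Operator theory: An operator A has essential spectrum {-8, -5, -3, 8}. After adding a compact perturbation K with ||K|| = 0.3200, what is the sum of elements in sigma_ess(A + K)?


By Weyl's theorem, the essential spectrum is invariant under compact perturbations.
sigma_ess(A + K) = sigma_ess(A) = {-8, -5, -3, 8}
Sum = -8 + -5 + -3 + 8 = -8

-8


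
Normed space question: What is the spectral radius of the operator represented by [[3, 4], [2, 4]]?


For a 2x2 matrix, eigenvalues satisfy lambda^2 - (trace)*lambda + det = 0
trace = 3 + 4 = 7
det = 3*4 - 4*2 = 4
discriminant = 7^2 - 4*(4) = 33
spectral radius = max |eigenvalue| = 6.3723

6.3723


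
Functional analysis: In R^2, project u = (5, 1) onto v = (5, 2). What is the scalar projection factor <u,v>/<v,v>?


Computing <u,v> = 5*5 + 1*2 = 27
Computing <v,v> = 5^2 + 2^2 = 29
Projection coefficient = 27/29 = 0.9310

0.9310


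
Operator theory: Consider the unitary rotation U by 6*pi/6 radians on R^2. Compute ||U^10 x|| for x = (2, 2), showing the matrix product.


U is a rotation by theta = 6*pi/6
U^10 = rotation by 10*theta = 60*pi/6 = 0*pi/6 (mod 2*pi)
cos(0*pi/6) = 1.0000, sin(0*pi/6) = 0.0000
U^10 x = (1.0000 * 2 - 0.0000 * 2, 0.0000 * 2 + 1.0000 * 2)
= (2.0000, 2.0000)
||U^10 x|| = sqrt(2.0000^2 + 2.0000^2) = sqrt(8.0000) = 2.8284

2.8284


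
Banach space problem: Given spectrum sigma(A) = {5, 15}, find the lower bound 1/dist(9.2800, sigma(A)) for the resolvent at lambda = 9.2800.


dist(9.2800, {5, 15}) = min(|9.2800 - 5|, |9.2800 - 15|)
= min(4.2800, 5.7200) = 4.2800
Resolvent bound = 1/4.2800 = 0.2336

0.2336


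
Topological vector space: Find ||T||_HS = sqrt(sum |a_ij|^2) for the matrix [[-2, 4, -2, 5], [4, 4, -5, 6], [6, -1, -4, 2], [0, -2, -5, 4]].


The Hilbert-Schmidt norm is sqrt(sum of squares of all entries).
Sum of squares = (-2)^2 + 4^2 + (-2)^2 + 5^2 + 4^2 + 4^2 + (-5)^2 + 6^2 + 6^2 + (-1)^2 + (-4)^2 + 2^2 + 0^2 + (-2)^2 + (-5)^2 + 4^2
= 4 + 16 + 4 + 25 + 16 + 16 + 25 + 36 + 36 + 1 + 16 + 4 + 0 + 4 + 25 + 16 = 244
||T||_HS = sqrt(244) = 15.6205

15.6205


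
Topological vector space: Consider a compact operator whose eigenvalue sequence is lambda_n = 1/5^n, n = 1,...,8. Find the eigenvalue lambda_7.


The eigenvalue formula gives lambda_7 = 1/5^7
= 1/78125
= 1.2800e-05

1.2800e-05


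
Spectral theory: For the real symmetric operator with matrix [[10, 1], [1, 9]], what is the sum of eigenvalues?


For a self-adjoint (symmetric) matrix, the eigenvalues are real.
The sum of eigenvalues equals the trace of the matrix.
trace = 10 + 9 = 19

19


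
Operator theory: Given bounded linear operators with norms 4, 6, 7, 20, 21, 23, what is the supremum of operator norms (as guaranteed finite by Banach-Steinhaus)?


By the Uniform Boundedness Principle, the supremum of norms is finite.
sup_k ||T_k|| = max(4, 6, 7, 20, 21, 23) = 23

23


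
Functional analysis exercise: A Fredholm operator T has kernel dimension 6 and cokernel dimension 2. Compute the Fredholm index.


The Fredholm index is defined as ind(T) = dim(ker T) - dim(coker T)
= 6 - 2
= 4

4


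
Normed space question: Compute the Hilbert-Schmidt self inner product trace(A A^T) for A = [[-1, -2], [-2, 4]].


trace(A * A^T) = sum of squares of all entries
= (-1)^2 + (-2)^2 + (-2)^2 + 4^2
= 1 + 4 + 4 + 16
= 25

25


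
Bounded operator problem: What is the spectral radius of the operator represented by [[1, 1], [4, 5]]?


For a 2x2 matrix, eigenvalues satisfy lambda^2 - (trace)*lambda + det = 0
trace = 1 + 5 = 6
det = 1*5 - 1*4 = 1
discriminant = 6^2 - 4*(1) = 32
spectral radius = max |eigenvalue| = 5.8284

5.8284


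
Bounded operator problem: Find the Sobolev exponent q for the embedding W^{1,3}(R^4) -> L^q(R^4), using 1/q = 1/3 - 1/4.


Using the Sobolev embedding formula: 1/q = 1/p - k/n
1/q = 1/3 - 1/4 = 1/12
q = 1/(1/12) = 12

12.0000


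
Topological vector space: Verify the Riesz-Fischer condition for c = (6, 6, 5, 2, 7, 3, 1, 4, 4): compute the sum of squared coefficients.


sum |c_n|^2 = 6^2 + 6^2 + 5^2 + 2^2 + 7^2 + 3^2 + 1^2 + 4^2 + 4^2
= 36 + 36 + 25 + 4 + 49 + 9 + 1 + 16 + 16
= 192

192


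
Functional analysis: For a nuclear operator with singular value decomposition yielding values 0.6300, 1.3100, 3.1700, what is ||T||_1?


The nuclear norm is the sum of all singular values.
||T||_1 = 0.6300 + 1.3100 + 3.1700
= 5.1100

5.1100


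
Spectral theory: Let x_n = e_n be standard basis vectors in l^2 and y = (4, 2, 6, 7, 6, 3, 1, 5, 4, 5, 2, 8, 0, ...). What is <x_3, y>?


x_3 = e_3 is the standard basis vector with 1 in position 3.
<x_3, y> = y_3 = 6
As n -> infinity, <x_n, y> -> 0, confirming weak convergence of (x_n) to 0.

6


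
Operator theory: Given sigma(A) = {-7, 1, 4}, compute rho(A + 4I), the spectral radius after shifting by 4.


Spectrum of A + 4I = {-3, 5, 8}
Spectral radius = max |lambda| over the shifted spectrum
= max(3, 5, 8) = 8

8


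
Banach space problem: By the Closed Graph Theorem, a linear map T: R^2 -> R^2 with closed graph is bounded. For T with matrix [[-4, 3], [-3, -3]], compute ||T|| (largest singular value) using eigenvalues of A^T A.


A^T A = [[25, -3], [-3, 18]]
trace(A^T A) = 43, det(A^T A) = 441
discriminant = 43^2 - 4*441 = 85
Largest eigenvalue of A^T A = (trace + sqrt(disc))/2 = 26.1098
||T|| = sqrt(26.1098) = 5.1098

5.1098


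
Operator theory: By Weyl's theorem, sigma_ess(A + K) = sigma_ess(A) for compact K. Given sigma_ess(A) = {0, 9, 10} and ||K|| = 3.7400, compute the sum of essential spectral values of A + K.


By Weyl's theorem, the essential spectrum is invariant under compact perturbations.
sigma_ess(A + K) = sigma_ess(A) = {0, 9, 10}
Sum = 0 + 9 + 10 = 19

19


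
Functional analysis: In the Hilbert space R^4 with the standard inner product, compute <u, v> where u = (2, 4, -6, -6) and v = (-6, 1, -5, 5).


Computing the standard inner product <u, v> = sum u_i * v_i
= 2*-6 + 4*1 + -6*-5 + -6*5
= -12 + 4 + 30 + -30
= -8

-8


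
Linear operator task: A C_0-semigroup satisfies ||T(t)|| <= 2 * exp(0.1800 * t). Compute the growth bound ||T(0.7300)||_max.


||T(0.7300)|| <= 2 * exp(0.1800 * 0.7300)
= 2 * exp(0.1314)
= 2 * 1.1404
= 2.2808

2.2808


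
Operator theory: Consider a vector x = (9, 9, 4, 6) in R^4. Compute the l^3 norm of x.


The l^3 norm = (sum |x_i|^3)^(1/3)
Sum of 3th powers = 729 + 729 + 64 + 216 = 1738
||x||_3 = (1738)^(1/3) = 12.0231

12.0231


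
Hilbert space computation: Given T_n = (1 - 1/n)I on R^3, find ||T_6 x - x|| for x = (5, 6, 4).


T_6 x - x = (1 - 1/6)x - x = -x/6
||x|| = sqrt(77) = 8.7750
||T_6 x - x|| = ||x||/6 = 8.7750/6 = 1.4625

1.4625


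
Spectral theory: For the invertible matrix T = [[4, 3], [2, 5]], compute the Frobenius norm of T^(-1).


det(T) = 4*5 - 3*2 = 14
T^(-1) = (1/14) * [[5, -3], [-2, 4]] = [[0.3571, -0.2143], [-0.1429, 0.2857]]
||T^(-1)||_F^2 = 0.3571^2 + (-0.2143)^2 + (-0.1429)^2 + 0.2857^2 = 0.2755
||T^(-1)||_F = sqrt(0.2755) = 0.5249

0.5249


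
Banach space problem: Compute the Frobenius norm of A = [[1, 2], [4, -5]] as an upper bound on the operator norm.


||A||_F^2 = sum a_ij^2
= 1^2 + 2^2 + 4^2 + (-5)^2
= 1 + 4 + 16 + 25 = 46
||A||_F = sqrt(46) = 6.7823

6.7823


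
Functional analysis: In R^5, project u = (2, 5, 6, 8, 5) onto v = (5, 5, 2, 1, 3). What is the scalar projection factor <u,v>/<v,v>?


Computing <u,v> = 2*5 + 5*5 + 6*2 + 8*1 + 5*3 = 70
Computing <v,v> = 5^2 + 5^2 + 2^2 + 1^2 + 3^2 = 64
Projection coefficient = 70/64 = 1.0938

1.0938


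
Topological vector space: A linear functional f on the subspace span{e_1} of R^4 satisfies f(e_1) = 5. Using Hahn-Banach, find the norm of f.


The norm of f is given by ||f|| = sup_{||x||=1} |f(x)|.
On span{e_1}, ||e_1|| = 1, so ||f|| = |f(e_1)| / ||e_1||
= |5| / 1 = 5.0000

5.0000


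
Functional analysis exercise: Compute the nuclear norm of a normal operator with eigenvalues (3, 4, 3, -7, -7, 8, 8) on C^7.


For a normal operator, singular values equal |eigenvalues|.
Trace norm = sum |lambda_i| = 3 + 4 + 3 + 7 + 7 + 8 + 8
= 40

40


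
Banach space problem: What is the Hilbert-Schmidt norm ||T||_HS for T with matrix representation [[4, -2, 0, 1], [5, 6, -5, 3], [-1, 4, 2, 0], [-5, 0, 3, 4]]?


The Hilbert-Schmidt norm is sqrt(sum of squares of all entries).
Sum of squares = 4^2 + (-2)^2 + 0^2 + 1^2 + 5^2 + 6^2 + (-5)^2 + 3^2 + (-1)^2 + 4^2 + 2^2 + 0^2 + (-5)^2 + 0^2 + 3^2 + 4^2
= 16 + 4 + 0 + 1 + 25 + 36 + 25 + 9 + 1 + 16 + 4 + 0 + 25 + 0 + 9 + 16 = 187
||T||_HS = sqrt(187) = 13.6748

13.6748


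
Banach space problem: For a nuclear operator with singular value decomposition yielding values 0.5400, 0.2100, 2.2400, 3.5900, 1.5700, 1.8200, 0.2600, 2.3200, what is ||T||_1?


The nuclear norm is the sum of all singular values.
||T||_1 = 0.5400 + 0.2100 + 2.2400 + 3.5900 + 1.5700 + 1.8200 + 0.2600 + 2.3200
= 12.5500

12.5500


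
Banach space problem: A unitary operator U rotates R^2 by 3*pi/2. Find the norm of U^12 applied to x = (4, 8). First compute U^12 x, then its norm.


U is a rotation by theta = 3*pi/2
U^12 = rotation by 12*theta = 36*pi/2 = 0*pi/2 (mod 2*pi)
cos(0*pi/2) = 1.0000, sin(0*pi/2) = 0.0000
U^12 x = (1.0000 * 4 - 0.0000 * 8, 0.0000 * 4 + 1.0000 * 8)
= (4.0000, 8.0000)
||U^12 x|| = sqrt(4.0000^2 + 8.0000^2) = sqrt(80.0000) = 8.9443

8.9443


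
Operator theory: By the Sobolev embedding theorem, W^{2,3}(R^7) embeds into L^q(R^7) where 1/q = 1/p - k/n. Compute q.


Using the Sobolev embedding formula: 1/q = 1/p - k/n
1/q = 1/3 - 2/7 = 1/21
q = 1/(1/21) = 21

21.0000


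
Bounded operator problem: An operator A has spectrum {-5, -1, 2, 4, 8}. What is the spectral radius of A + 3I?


Spectrum of A + 3I = {-2, 2, 5, 7, 11}
Spectral radius = max |lambda| over the shifted spectrum
= max(2, 2, 5, 7, 11) = 11

11


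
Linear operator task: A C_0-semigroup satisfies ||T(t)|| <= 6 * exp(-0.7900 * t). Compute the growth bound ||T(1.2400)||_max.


||T(1.2400)|| <= 6 * exp(-0.7900 * 1.2400)
= 6 * exp(-0.9796)
= 6 * 0.3755
= 2.2528

2.2528


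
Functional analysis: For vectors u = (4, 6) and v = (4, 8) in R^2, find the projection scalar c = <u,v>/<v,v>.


Computing <u,v> = 4*4 + 6*8 = 64
Computing <v,v> = 4^2 + 8^2 = 80
Projection coefficient = 64/80 = 0.8000

0.8000
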